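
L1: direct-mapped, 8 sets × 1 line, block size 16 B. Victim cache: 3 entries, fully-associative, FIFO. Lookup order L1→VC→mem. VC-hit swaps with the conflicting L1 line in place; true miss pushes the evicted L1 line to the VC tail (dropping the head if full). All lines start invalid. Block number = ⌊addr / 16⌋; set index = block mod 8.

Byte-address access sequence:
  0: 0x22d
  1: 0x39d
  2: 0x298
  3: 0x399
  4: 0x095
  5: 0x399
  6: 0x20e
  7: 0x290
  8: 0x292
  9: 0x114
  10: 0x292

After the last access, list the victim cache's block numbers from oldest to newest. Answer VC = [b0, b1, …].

VC = [57, 9, 17]

  [0] addr=0x22d blk=34 s=2: MISS | VC []
  [1] addr=0x39d blk=57 s=1: MISS | VC []
  [2] addr=0x298 blk=41 s=1: MISS | VC [57]
  [3] addr=0x399 blk=57 s=1: VC-HIT | VC [41]
  [4] addr=0x95 blk=9 s=1: MISS | VC [41, 57]
  [5] addr=0x399 blk=57 s=1: VC-HIT | VC [41, 9]
  [6] addr=0x20e blk=32 s=0: MISS | VC [41, 9]
  [7] addr=0x290 blk=41 s=1: VC-HIT | VC [57, 9]
  [8] addr=0x292 blk=41 s=1: L1-HIT | VC [57, 9]
  [9] addr=0x114 blk=17 s=1: MISS | VC [57, 9, 41]
  [10] addr=0x292 blk=41 s=1: VC-HIT | VC [57, 9, 17]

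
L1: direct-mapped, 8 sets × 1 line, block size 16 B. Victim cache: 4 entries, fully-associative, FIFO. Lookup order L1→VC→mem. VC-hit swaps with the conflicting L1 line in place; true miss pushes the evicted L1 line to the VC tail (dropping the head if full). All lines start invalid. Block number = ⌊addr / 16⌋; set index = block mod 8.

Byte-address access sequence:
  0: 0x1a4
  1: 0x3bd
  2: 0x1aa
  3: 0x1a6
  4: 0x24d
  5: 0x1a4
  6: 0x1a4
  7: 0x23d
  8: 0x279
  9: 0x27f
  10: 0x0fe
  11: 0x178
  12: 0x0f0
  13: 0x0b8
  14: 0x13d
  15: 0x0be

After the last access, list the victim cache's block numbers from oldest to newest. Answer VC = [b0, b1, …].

VC = [39, 23, 35, 19]

#0 0x1a4→b26/s2 MISS; vc=[]
#1 0x3bd→b59/s3 MISS; vc=[]
#2 0x1aa→b26/s2 L1-HIT; vc=[]
#3 0x1a6→b26/s2 L1-HIT; vc=[]
#4 0x24d→b36/s4 MISS; vc=[]
#5 0x1a4→b26/s2 L1-HIT; vc=[]
#6 0x1a4→b26/s2 L1-HIT; vc=[]
#7 0x23d→b35/s3 MISS; vc=[59]
#8 0x279→b39/s7 MISS; vc=[59]
#9 0x27f→b39/s7 L1-HIT; vc=[59]
#10 0xfe→b15/s7 MISS; vc=[59,39]
#11 0x178→b23/s7 MISS; vc=[59,39,15]
#12 0xf0→b15/s7 VC-HIT; vc=[59,39,23]
#13 0xb8→b11/s3 MISS; vc=[59,39,23,35]
#14 0x13d→b19/s3 MISS; vc=[39,23,35,11]
#15 0xbe→b11/s3 VC-HIT; vc=[39,23,35,19]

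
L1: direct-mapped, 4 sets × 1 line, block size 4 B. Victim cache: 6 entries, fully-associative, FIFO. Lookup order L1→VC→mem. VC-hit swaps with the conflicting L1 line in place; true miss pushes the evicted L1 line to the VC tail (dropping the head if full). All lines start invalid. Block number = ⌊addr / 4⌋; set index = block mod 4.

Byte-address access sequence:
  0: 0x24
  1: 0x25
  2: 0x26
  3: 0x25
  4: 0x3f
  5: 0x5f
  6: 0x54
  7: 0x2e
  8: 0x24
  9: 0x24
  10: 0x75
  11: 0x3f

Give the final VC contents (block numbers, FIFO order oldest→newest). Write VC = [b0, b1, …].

0: 0x24 (blk 9, set 1) → MISS  vc=[]
1: 0x25 (blk 9, set 1) → L1-HIT  vc=[]
2: 0x26 (blk 9, set 1) → L1-HIT  vc=[]
3: 0x25 (blk 9, set 1) → L1-HIT  vc=[]
4: 0x3f (blk 15, set 3) → MISS  vc=[]
5: 0x5f (blk 23, set 3) → MISS  vc=[15]
6: 0x54 (blk 21, set 1) → MISS  vc=[15, 9]
7: 0x2e (blk 11, set 3) → MISS  vc=[15, 9, 23]
8: 0x24 (blk 9, set 1) → VC-HIT  vc=[15, 21, 23]
9: 0x24 (blk 9, set 1) → L1-HIT  vc=[15, 21, 23]
10: 0x75 (blk 29, set 1) → MISS  vc=[15, 21, 23, 9]
11: 0x3f (blk 15, set 3) → VC-HIT  vc=[11, 21, 23, 9]

VC = [11, 21, 23, 9]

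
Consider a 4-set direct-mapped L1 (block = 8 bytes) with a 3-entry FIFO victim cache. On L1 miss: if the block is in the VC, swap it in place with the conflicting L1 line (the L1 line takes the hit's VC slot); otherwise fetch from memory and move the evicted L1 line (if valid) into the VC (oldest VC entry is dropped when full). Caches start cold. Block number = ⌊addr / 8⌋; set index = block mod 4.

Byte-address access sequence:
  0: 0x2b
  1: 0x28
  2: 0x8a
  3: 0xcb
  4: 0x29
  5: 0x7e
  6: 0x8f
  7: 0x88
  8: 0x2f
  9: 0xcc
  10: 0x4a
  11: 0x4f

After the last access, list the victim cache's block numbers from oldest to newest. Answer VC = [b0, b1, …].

VC = [5, 17, 25]

#0 0x2b→b5/s1 MISS; vc=[]
#1 0x28→b5/s1 L1-HIT; vc=[]
#2 0x8a→b17/s1 MISS; vc=[5]
#3 0xcb→b25/s1 MISS; vc=[5,17]
#4 0x29→b5/s1 VC-HIT; vc=[25,17]
#5 0x7e→b15/s3 MISS; vc=[25,17]
#6 0x8f→b17/s1 VC-HIT; vc=[25,5]
#7 0x88→b17/s1 L1-HIT; vc=[25,5]
#8 0x2f→b5/s1 VC-HIT; vc=[25,17]
#9 0xcc→b25/s1 VC-HIT; vc=[5,17]
#10 0x4a→b9/s1 MISS; vc=[5,17,25]
#11 0x4f→b9/s1 L1-HIT; vc=[5,17,25]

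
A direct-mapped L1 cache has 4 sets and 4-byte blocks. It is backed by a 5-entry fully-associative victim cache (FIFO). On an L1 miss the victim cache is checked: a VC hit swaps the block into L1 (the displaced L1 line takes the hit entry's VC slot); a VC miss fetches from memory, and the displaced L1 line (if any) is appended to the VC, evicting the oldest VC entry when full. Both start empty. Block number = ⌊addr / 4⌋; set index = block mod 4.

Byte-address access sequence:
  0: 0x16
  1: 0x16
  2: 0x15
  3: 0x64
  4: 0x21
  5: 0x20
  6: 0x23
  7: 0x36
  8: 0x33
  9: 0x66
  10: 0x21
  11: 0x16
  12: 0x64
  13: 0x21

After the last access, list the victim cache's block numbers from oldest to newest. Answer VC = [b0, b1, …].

VC = [5, 13, 12]

0: 0x16 (blk 5, set 1) → MISS  vc=[]
1: 0x16 (blk 5, set 1) → L1-HIT  vc=[]
2: 0x15 (blk 5, set 1) → L1-HIT  vc=[]
3: 0x64 (blk 25, set 1) → MISS  vc=[5]
4: 0x21 (blk 8, set 0) → MISS  vc=[5]
5: 0x20 (blk 8, set 0) → L1-HIT  vc=[5]
6: 0x23 (blk 8, set 0) → L1-HIT  vc=[5]
7: 0x36 (blk 13, set 1) → MISS  vc=[5, 25]
8: 0x33 (blk 12, set 0) → MISS  vc=[5, 25, 8]
9: 0x66 (blk 25, set 1) → VC-HIT  vc=[5, 13, 8]
10: 0x21 (blk 8, set 0) → VC-HIT  vc=[5, 13, 12]
11: 0x16 (blk 5, set 1) → VC-HIT  vc=[25, 13, 12]
12: 0x64 (blk 25, set 1) → VC-HIT  vc=[5, 13, 12]
13: 0x21 (blk 8, set 0) → L1-HIT  vc=[5, 13, 12]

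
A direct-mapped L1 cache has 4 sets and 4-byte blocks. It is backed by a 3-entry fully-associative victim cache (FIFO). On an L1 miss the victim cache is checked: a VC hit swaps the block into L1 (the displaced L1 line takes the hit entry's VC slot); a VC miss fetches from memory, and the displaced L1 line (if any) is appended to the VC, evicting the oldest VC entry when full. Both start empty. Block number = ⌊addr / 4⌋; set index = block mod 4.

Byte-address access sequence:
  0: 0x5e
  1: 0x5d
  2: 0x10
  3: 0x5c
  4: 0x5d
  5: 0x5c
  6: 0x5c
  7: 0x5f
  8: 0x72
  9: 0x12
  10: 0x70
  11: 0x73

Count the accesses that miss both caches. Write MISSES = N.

MISSES = 3

  [0] addr=0x5e blk=23 s=3: MISS | VC []
  [1] addr=0x5d blk=23 s=3: L1-HIT | VC []
  [2] addr=0x10 blk=4 s=0: MISS | VC []
  [3] addr=0x5c blk=23 s=3: L1-HIT | VC []
  [4] addr=0x5d blk=23 s=3: L1-HIT | VC []
  [5] addr=0x5c blk=23 s=3: L1-HIT | VC []
  [6] addr=0x5c blk=23 s=3: L1-HIT | VC []
  [7] addr=0x5f blk=23 s=3: L1-HIT | VC []
  [8] addr=0x72 blk=28 s=0: MISS | VC [4]
  [9] addr=0x12 blk=4 s=0: VC-HIT | VC [28]
  [10] addr=0x70 blk=28 s=0: VC-HIT | VC [4]
  [11] addr=0x73 blk=28 s=0: L1-HIT | VC [4]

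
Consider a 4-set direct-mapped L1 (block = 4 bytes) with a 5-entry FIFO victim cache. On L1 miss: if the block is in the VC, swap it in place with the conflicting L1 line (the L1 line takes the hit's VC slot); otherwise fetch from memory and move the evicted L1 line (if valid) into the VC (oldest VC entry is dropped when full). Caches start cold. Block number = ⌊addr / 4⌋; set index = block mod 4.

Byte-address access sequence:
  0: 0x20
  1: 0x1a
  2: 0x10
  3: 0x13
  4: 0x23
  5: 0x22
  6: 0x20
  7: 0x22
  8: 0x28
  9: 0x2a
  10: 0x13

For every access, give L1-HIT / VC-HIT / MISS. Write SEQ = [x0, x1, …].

SEQ = [MISS, MISS, MISS, L1-HIT, VC-HIT, L1-HIT, L1-HIT, L1-HIT, MISS, L1-HIT, VC-HIT]

#0 0x20→b8/s0 MISS; vc=[]
#1 0x1a→b6/s2 MISS; vc=[]
#2 0x10→b4/s0 MISS; vc=[8]
#3 0x13→b4/s0 L1-HIT; vc=[8]
#4 0x23→b8/s0 VC-HIT; vc=[4]
#5 0x22→b8/s0 L1-HIT; vc=[4]
#6 0x20→b8/s0 L1-HIT; vc=[4]
#7 0x22→b8/s0 L1-HIT; vc=[4]
#8 0x28→b10/s2 MISS; vc=[4,6]
#9 0x2a→b10/s2 L1-HIT; vc=[4,6]
#10 0x13→b4/s0 VC-HIT; vc=[8,6]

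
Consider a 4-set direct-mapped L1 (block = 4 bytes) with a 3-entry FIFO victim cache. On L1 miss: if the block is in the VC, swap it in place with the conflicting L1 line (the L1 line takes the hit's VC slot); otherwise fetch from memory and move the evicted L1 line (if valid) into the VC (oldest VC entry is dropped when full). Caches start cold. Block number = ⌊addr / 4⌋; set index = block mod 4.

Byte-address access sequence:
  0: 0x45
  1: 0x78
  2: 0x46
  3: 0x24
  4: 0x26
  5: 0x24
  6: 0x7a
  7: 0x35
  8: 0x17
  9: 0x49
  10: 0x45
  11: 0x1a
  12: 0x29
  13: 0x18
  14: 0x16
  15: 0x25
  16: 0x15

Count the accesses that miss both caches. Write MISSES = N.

0: 0x45 (blk 17, set 1) → MISS  vc=[]
1: 0x78 (blk 30, set 2) → MISS  vc=[]
2: 0x46 (blk 17, set 1) → L1-HIT  vc=[]
3: 0x24 (blk 9, set 1) → MISS  vc=[17]
4: 0x26 (blk 9, set 1) → L1-HIT  vc=[17]
5: 0x24 (blk 9, set 1) → L1-HIT  vc=[17]
6: 0x7a (blk 30, set 2) → L1-HIT  vc=[17]
7: 0x35 (blk 13, set 1) → MISS  vc=[17, 9]
8: 0x17 (blk 5, set 1) → MISS  vc=[17, 9, 13]
9: 0x49 (blk 18, set 2) → MISS  vc=[9, 13, 30]
10: 0x45 (blk 17, set 1) → MISS  vc=[13, 30, 5]
11: 0x1a (blk 6, set 2) → MISS  vc=[30, 5, 18]
12: 0x29 (blk 10, set 2) → MISS  vc=[5, 18, 6]
13: 0x18 (blk 6, set 2) → VC-HIT  vc=[5, 18, 10]
14: 0x16 (blk 5, set 1) → VC-HIT  vc=[17, 18, 10]
15: 0x25 (blk 9, set 1) → MISS  vc=[18, 10, 5]
16: 0x15 (blk 5, set 1) → VC-HIT  vc=[18, 10, 9]

MISSES = 10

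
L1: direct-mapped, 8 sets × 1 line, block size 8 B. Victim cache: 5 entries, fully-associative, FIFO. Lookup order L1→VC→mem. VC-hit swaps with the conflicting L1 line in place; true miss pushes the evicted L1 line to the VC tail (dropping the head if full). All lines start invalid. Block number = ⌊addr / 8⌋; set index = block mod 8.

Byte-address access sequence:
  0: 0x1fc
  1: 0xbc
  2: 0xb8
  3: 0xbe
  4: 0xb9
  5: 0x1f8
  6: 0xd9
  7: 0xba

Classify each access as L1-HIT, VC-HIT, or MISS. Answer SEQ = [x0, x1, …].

SEQ = [MISS, MISS, L1-HIT, L1-HIT, L1-HIT, VC-HIT, MISS, VC-HIT]

0: 0x1fc (blk 63, set 7) → MISS  vc=[]
1: 0xbc (blk 23, set 7) → MISS  vc=[63]
2: 0xb8 (blk 23, set 7) → L1-HIT  vc=[63]
3: 0xbe (blk 23, set 7) → L1-HIT  vc=[63]
4: 0xb9 (blk 23, set 7) → L1-HIT  vc=[63]
5: 0x1f8 (blk 63, set 7) → VC-HIT  vc=[23]
6: 0xd9 (blk 27, set 3) → MISS  vc=[23]
7: 0xba (blk 23, set 7) → VC-HIT  vc=[63]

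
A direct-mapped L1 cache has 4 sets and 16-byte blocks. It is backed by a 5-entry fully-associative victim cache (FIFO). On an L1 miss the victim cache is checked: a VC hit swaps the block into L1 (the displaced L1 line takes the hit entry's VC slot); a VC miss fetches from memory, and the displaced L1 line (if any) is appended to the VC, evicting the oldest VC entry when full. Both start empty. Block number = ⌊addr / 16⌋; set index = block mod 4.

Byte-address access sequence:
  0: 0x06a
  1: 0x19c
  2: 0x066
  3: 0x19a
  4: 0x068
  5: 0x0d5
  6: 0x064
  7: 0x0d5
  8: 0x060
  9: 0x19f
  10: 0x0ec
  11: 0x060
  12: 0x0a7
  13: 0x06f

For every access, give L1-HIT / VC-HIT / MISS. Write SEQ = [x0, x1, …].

SEQ = [MISS, MISS, L1-HIT, L1-HIT, L1-HIT, MISS, L1-HIT, L1-HIT, L1-HIT, VC-HIT, MISS, VC-HIT, MISS, VC-HIT]

0: 0x6a (blk 6, set 2) → MISS  vc=[]
1: 0x19c (blk 25, set 1) → MISS  vc=[]
2: 0x66 (blk 6, set 2) → L1-HIT  vc=[]
3: 0x19a (blk 25, set 1) → L1-HIT  vc=[]
4: 0x68 (blk 6, set 2) → L1-HIT  vc=[]
5: 0xd5 (blk 13, set 1) → MISS  vc=[25]
6: 0x64 (blk 6, set 2) → L1-HIT  vc=[25]
7: 0xd5 (blk 13, set 1) → L1-HIT  vc=[25]
8: 0x60 (blk 6, set 2) → L1-HIT  vc=[25]
9: 0x19f (blk 25, set 1) → VC-HIT  vc=[13]
10: 0xec (blk 14, set 2) → MISS  vc=[13, 6]
11: 0x60 (blk 6, set 2) → VC-HIT  vc=[13, 14]
12: 0xa7 (blk 10, set 2) → MISS  vc=[13, 14, 6]
13: 0x6f (blk 6, set 2) → VC-HIT  vc=[13, 14, 10]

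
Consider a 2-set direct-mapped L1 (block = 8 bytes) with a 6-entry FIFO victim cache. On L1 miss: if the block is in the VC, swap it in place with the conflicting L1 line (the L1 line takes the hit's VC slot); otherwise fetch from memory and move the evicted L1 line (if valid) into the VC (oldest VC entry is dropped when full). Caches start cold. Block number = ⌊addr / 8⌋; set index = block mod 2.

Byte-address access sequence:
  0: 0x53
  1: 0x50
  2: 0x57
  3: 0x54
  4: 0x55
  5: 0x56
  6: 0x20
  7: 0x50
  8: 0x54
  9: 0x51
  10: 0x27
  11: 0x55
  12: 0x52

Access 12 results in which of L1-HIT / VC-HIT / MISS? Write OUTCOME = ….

OUTCOME = L1-HIT

#0 0x53→b10/s0 MISS; vc=[]
#1 0x50→b10/s0 L1-HIT; vc=[]
#2 0x57→b10/s0 L1-HIT; vc=[]
#3 0x54→b10/s0 L1-HIT; vc=[]
#4 0x55→b10/s0 L1-HIT; vc=[]
#5 0x56→b10/s0 L1-HIT; vc=[]
#6 0x20→b4/s0 MISS; vc=[10]
#7 0x50→b10/s0 VC-HIT; vc=[4]
#8 0x54→b10/s0 L1-HIT; vc=[4]
#9 0x51→b10/s0 L1-HIT; vc=[4]
#10 0x27→b4/s0 VC-HIT; vc=[10]
#11 0x55→b10/s0 VC-HIT; vc=[4]
#12 0x52→b10/s0 L1-HIT; vc=[4]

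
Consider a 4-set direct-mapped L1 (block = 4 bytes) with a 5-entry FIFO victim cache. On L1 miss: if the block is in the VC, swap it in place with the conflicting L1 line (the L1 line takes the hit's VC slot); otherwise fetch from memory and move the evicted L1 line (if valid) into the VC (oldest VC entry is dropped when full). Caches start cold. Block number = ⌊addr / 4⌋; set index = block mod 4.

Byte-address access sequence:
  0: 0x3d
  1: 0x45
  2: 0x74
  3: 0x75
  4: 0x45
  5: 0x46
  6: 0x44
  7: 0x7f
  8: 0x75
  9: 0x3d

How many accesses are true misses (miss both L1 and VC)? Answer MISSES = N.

0: 0x3d (blk 15, set 3) → MISS  vc=[]
1: 0x45 (blk 17, set 1) → MISS  vc=[]
2: 0x74 (blk 29, set 1) → MISS  vc=[17]
3: 0x75 (blk 29, set 1) → L1-HIT  vc=[17]
4: 0x45 (blk 17, set 1) → VC-HIT  vc=[29]
5: 0x46 (blk 17, set 1) → L1-HIT  vc=[29]
6: 0x44 (blk 17, set 1) → L1-HIT  vc=[29]
7: 0x7f (blk 31, set 3) → MISS  vc=[29, 15]
8: 0x75 (blk 29, set 1) → VC-HIT  vc=[17, 15]
9: 0x3d (blk 15, set 3) → VC-HIT  vc=[17, 31]

MISSES = 4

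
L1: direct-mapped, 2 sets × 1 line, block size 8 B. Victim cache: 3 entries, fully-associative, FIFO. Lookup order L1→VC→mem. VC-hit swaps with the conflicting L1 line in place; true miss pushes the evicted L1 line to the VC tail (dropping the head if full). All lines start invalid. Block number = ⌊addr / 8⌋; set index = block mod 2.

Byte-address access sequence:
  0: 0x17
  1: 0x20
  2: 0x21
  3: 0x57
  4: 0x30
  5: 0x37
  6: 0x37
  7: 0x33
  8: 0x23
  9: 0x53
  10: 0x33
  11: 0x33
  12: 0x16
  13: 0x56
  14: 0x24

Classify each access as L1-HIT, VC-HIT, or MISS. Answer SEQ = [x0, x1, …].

#0 0x17→b2/s0 MISS; vc=[]
#1 0x20→b4/s0 MISS; vc=[2]
#2 0x21→b4/s0 L1-HIT; vc=[2]
#3 0x57→b10/s0 MISS; vc=[2,4]
#4 0x30→b6/s0 MISS; vc=[2,4,10]
#5 0x37→b6/s0 L1-HIT; vc=[2,4,10]
#6 0x37→b6/s0 L1-HIT; vc=[2,4,10]
#7 0x33→b6/s0 L1-HIT; vc=[2,4,10]
#8 0x23→b4/s0 VC-HIT; vc=[2,6,10]
#9 0x53→b10/s0 VC-HIT; vc=[2,6,4]
#10 0x33→b6/s0 VC-HIT; vc=[2,10,4]
#11 0x33→b6/s0 L1-HIT; vc=[2,10,4]
#12 0x16→b2/s0 VC-HIT; vc=[6,10,4]
#13 0x56→b10/s0 VC-HIT; vc=[6,2,4]
#14 0x24→b4/s0 VC-HIT; vc=[6,2,10]

SEQ = [MISS, MISS, L1-HIT, MISS, MISS, L1-HIT, L1-HIT, L1-HIT, VC-HIT, VC-HIT, VC-HIT, L1-HIT, VC-HIT, VC-HIT, VC-HIT]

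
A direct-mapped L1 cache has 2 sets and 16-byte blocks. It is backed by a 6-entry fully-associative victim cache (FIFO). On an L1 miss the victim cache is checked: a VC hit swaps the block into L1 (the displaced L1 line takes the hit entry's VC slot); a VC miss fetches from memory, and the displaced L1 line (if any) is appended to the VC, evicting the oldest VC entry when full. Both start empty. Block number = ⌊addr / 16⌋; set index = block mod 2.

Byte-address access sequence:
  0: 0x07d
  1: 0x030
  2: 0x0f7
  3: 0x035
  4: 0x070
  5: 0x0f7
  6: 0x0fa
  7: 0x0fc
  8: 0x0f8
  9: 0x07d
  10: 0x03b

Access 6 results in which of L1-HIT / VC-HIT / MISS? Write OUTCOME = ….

OUTCOME = L1-HIT

#0 0x7d→b7/s1 MISS; vc=[]
#1 0x30→b3/s1 MISS; vc=[7]
#2 0xf7→b15/s1 MISS; vc=[7,3]
#3 0x35→b3/s1 VC-HIT; vc=[7,15]
#4 0x70→b7/s1 VC-HIT; vc=[3,15]
#5 0xf7→b15/s1 VC-HIT; vc=[3,7]
#6 0xfa→b15/s1 L1-HIT; vc=[3,7]
#7 0xfc→b15/s1 L1-HIT; vc=[3,7]
#8 0xf8→b15/s1 L1-HIT; vc=[3,7]
#9 0x7d→b7/s1 VC-HIT; vc=[3,15]
#10 0x3b→b3/s1 VC-HIT; vc=[7,15]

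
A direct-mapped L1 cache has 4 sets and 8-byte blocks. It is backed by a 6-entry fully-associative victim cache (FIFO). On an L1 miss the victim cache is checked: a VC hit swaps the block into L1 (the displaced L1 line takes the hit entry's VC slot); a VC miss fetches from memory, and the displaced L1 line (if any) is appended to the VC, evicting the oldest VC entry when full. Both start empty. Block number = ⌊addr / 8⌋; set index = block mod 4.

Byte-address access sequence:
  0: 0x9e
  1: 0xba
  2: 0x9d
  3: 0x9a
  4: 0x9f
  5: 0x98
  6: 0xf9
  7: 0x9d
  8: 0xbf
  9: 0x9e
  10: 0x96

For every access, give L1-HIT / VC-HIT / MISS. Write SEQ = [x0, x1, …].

SEQ = [MISS, MISS, VC-HIT, L1-HIT, L1-HIT, L1-HIT, MISS, VC-HIT, VC-HIT, VC-HIT, MISS]

  [0] addr=0x9e blk=19 s=3: MISS | VC []
  [1] addr=0xba blk=23 s=3: MISS | VC [19]
  [2] addr=0x9d blk=19 s=3: VC-HIT | VC [23]
  [3] addr=0x9a blk=19 s=3: L1-HIT | VC [23]
  [4] addr=0x9f blk=19 s=3: L1-HIT | VC [23]
  [5] addr=0x98 blk=19 s=3: L1-HIT | VC [23]
  [6] addr=0xf9 blk=31 s=3: MISS | VC [23, 19]
  [7] addr=0x9d blk=19 s=3: VC-HIT | VC [23, 31]
  [8] addr=0xbf blk=23 s=3: VC-HIT | VC [19, 31]
  [9] addr=0x9e blk=19 s=3: VC-HIT | VC [23, 31]
  [10] addr=0x96 blk=18 s=2: MISS | VC [23, 31]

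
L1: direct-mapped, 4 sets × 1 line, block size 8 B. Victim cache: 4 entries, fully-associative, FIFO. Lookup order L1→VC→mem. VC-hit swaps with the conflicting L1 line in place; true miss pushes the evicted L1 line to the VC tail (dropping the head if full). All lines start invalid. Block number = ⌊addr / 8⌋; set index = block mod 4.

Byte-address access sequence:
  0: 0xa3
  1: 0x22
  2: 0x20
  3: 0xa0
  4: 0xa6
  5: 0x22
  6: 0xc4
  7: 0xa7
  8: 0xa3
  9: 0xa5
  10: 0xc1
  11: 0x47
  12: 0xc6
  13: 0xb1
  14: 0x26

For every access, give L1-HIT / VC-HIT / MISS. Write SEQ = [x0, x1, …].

#0 0xa3→b20/s0 MISS; vc=[]
#1 0x22→b4/s0 MISS; vc=[20]
#2 0x20→b4/s0 L1-HIT; vc=[20]
#3 0xa0→b20/s0 VC-HIT; vc=[4]
#4 0xa6→b20/s0 L1-HIT; vc=[4]
#5 0x22→b4/s0 VC-HIT; vc=[20]
#6 0xc4→b24/s0 MISS; vc=[20,4]
#7 0xa7→b20/s0 VC-HIT; vc=[24,4]
#8 0xa3→b20/s0 L1-HIT; vc=[24,4]
#9 0xa5→b20/s0 L1-HIT; vc=[24,4]
#10 0xc1→b24/s0 VC-HIT; vc=[20,4]
#11 0x47→b8/s0 MISS; vc=[20,4,24]
#12 0xc6→b24/s0 VC-HIT; vc=[20,4,8]
#13 0xb1→b22/s2 MISS; vc=[20,4,8]
#14 0x26→b4/s0 VC-HIT; vc=[20,24,8]

SEQ = [MISS, MISS, L1-HIT, VC-HIT, L1-HIT, VC-HIT, MISS, VC-HIT, L1-HIT, L1-HIT, VC-HIT, MISS, VC-HIT, MISS, VC-HIT]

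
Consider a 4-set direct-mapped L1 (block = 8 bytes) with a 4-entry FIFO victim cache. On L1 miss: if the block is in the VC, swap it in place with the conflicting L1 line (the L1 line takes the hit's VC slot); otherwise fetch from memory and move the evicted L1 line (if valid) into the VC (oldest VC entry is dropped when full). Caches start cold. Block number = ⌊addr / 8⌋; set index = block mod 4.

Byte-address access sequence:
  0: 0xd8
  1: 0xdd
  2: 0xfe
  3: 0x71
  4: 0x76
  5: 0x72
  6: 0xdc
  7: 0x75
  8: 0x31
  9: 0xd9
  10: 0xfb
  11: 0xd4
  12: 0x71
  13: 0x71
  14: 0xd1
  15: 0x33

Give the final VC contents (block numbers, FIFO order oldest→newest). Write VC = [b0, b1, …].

#0 0xd8→b27/s3 MISS; vc=[]
#1 0xdd→b27/s3 L1-HIT; vc=[]
#2 0xfe→b31/s3 MISS; vc=[27]
#3 0x71→b14/s2 MISS; vc=[27]
#4 0x76→b14/s2 L1-HIT; vc=[27]
#5 0x72→b14/s2 L1-HIT; vc=[27]
#6 0xdc→b27/s3 VC-HIT; vc=[31]
#7 0x75→b14/s2 L1-HIT; vc=[31]
#8 0x31→b6/s2 MISS; vc=[31,14]
#9 0xd9→b27/s3 L1-HIT; vc=[31,14]
#10 0xfb→b31/s3 VC-HIT; vc=[27,14]
#11 0xd4→b26/s2 MISS; vc=[27,14,6]
#12 0x71→b14/s2 VC-HIT; vc=[27,26,6]
#13 0x71→b14/s2 L1-HIT; vc=[27,26,6]
#14 0xd1→b26/s2 VC-HIT; vc=[27,14,6]
#15 0x33→b6/s2 VC-HIT; vc=[27,14,26]

VC = [27, 14, 26]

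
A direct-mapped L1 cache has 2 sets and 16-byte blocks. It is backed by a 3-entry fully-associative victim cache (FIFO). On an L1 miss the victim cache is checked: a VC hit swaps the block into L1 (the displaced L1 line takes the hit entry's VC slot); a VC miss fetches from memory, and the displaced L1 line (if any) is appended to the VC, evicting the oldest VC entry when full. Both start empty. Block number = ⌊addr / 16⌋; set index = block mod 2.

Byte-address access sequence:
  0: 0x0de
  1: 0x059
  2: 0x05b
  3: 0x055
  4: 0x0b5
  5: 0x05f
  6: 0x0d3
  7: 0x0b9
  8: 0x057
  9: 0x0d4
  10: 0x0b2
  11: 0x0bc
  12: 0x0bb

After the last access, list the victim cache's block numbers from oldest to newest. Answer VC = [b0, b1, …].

#0 0xde→b13/s1 MISS; vc=[]
#1 0x59→b5/s1 MISS; vc=[13]
#2 0x5b→b5/s1 L1-HIT; vc=[13]
#3 0x55→b5/s1 L1-HIT; vc=[13]
#4 0xb5→b11/s1 MISS; vc=[13,5]
#5 0x5f→b5/s1 VC-HIT; vc=[13,11]
#6 0xd3→b13/s1 VC-HIT; vc=[5,11]
#7 0xb9→b11/s1 VC-HIT; vc=[5,13]
#8 0x57→b5/s1 VC-HIT; vc=[11,13]
#9 0xd4→b13/s1 VC-HIT; vc=[11,5]
#10 0xb2→b11/s1 VC-HIT; vc=[13,5]
#11 0xbc→b11/s1 L1-HIT; vc=[13,5]
#12 0xbb→b11/s1 L1-HIT; vc=[13,5]

VC = [13, 5]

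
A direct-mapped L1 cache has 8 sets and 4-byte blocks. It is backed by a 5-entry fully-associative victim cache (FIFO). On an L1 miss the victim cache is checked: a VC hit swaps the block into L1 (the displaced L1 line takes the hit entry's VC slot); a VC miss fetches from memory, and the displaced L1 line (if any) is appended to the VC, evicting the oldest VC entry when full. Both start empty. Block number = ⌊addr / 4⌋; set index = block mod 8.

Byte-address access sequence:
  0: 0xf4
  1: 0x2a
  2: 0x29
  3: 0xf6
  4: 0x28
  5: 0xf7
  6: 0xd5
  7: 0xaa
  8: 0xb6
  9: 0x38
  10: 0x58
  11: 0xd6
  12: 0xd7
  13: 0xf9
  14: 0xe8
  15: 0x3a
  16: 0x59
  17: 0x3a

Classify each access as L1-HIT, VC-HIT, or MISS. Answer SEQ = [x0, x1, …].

  [0] addr=0xf4 blk=61 s=5: MISS | VC []
  [1] addr=0x2a blk=10 s=2: MISS | VC []
  [2] addr=0x29 blk=10 s=2: L1-HIT | VC []
  [3] addr=0xf6 blk=61 s=5: L1-HIT | VC []
  [4] addr=0x28 blk=10 s=2: L1-HIT | VC []
  [5] addr=0xf7 blk=61 s=5: L1-HIT | VC []
  [6] addr=0xd5 blk=53 s=5: MISS | VC [61]
  [7] addr=0xaa blk=42 s=2: MISS | VC [61, 10]
  [8] addr=0xb6 blk=45 s=5: MISS | VC [61, 10, 53]
  [9] addr=0x38 blk=14 s=6: MISS | VC [61, 10, 53]
  [10] addr=0x58 blk=22 s=6: MISS | VC [61, 10, 53, 14]
  [11] addr=0xd6 blk=53 s=5: VC-HIT | VC [61, 10, 45, 14]
  [12] addr=0xd7 blk=53 s=5: L1-HIT | VC [61, 10, 45, 14]
  [13] addr=0xf9 blk=62 s=6: MISS | VC [61, 10, 45, 14, 22]
  [14] addr=0xe8 blk=58 s=2: MISS | VC [10, 45, 14, 22, 42]
  [15] addr=0x3a blk=14 s=6: VC-HIT | VC [10, 45, 62, 22, 42]
  [16] addr=0x59 blk=22 s=6: VC-HIT | VC [10, 45, 62, 14, 42]
  [17] addr=0x3a blk=14 s=6: VC-HIT | VC [10, 45, 62, 22, 42]

SEQ = [MISS, MISS, L1-HIT, L1-HIT, L1-HIT, L1-HIT, MISS, MISS, MISS, MISS, MISS, VC-HIT, L1-HIT, MISS, MISS, VC-HIT, VC-HIT, VC-HIT]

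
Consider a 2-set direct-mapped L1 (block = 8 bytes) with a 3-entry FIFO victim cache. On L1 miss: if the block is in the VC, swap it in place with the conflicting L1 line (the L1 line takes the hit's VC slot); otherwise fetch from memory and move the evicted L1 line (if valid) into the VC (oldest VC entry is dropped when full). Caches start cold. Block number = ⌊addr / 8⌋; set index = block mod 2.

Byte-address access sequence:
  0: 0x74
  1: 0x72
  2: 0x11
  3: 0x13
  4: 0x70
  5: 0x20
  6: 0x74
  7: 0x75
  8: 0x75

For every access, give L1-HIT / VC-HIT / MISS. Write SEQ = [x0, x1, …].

  [0] addr=0x74 blk=14 s=0: MISS | VC []
  [1] addr=0x72 blk=14 s=0: L1-HIT | VC []
  [2] addr=0x11 blk=2 s=0: MISS | VC [14]
  [3] addr=0x13 blk=2 s=0: L1-HIT | VC [14]
  [4] addr=0x70 blk=14 s=0: VC-HIT | VC [2]
  [5] addr=0x20 blk=4 s=0: MISS | VC [2, 14]
  [6] addr=0x74 blk=14 s=0: VC-HIT | VC [2, 4]
  [7] addr=0x75 blk=14 s=0: L1-HIT | VC [2, 4]
  [8] addr=0x75 blk=14 s=0: L1-HIT | VC [2, 4]

SEQ = [MISS, L1-HIT, MISS, L1-HIT, VC-HIT, MISS, VC-HIT, L1-HIT, L1-HIT]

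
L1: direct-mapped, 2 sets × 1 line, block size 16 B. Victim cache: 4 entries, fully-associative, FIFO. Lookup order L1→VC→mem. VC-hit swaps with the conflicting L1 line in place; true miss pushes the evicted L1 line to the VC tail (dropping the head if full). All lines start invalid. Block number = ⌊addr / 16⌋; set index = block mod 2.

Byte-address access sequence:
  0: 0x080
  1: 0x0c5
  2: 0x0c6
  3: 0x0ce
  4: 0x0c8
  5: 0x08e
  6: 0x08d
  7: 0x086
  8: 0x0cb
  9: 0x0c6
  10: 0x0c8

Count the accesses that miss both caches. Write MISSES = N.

MISSES = 2

  [0] addr=0x80 blk=8 s=0: MISS | VC []
  [1] addr=0xc5 blk=12 s=0: MISS | VC [8]
  [2] addr=0xc6 blk=12 s=0: L1-HIT | VC [8]
  [3] addr=0xce blk=12 s=0: L1-HIT | VC [8]
  [4] addr=0xc8 blk=12 s=0: L1-HIT | VC [8]
  [5] addr=0x8e blk=8 s=0: VC-HIT | VC [12]
  [6] addr=0x8d blk=8 s=0: L1-HIT | VC [12]
  [7] addr=0x86 blk=8 s=0: L1-HIT | VC [12]
  [8] addr=0xcb blk=12 s=0: VC-HIT | VC [8]
  [9] addr=0xc6 blk=12 s=0: L1-HIT | VC [8]
  [10] addr=0xc8 blk=12 s=0: L1-HIT | VC [8]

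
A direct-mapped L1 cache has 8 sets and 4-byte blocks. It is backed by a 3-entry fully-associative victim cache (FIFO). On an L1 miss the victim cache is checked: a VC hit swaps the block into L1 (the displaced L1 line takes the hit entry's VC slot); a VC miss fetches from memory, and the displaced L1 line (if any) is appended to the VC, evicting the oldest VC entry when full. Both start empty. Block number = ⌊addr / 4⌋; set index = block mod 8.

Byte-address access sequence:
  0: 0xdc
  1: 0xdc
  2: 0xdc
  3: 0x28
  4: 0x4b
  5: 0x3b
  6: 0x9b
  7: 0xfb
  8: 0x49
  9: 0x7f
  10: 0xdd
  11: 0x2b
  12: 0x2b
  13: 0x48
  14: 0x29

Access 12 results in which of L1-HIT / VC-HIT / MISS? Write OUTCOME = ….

OUTCOME = L1-HIT

#0 0xdc→b55/s7 MISS; vc=[]
#1 0xdc→b55/s7 L1-HIT; vc=[]
#2 0xdc→b55/s7 L1-HIT; vc=[]
#3 0x28→b10/s2 MISS; vc=[]
#4 0x4b→b18/s2 MISS; vc=[10]
#5 0x3b→b14/s6 MISS; vc=[10]
#6 0x9b→b38/s6 MISS; vc=[10,14]
#7 0xfb→b62/s6 MISS; vc=[10,14,38]
#8 0x49→b18/s2 L1-HIT; vc=[10,14,38]
#9 0x7f→b31/s7 MISS; vc=[14,38,55]
#10 0xdd→b55/s7 VC-HIT; vc=[14,38,31]
#11 0x2b→b10/s2 MISS; vc=[38,31,18]
#12 0x2b→b10/s2 L1-HIT; vc=[38,31,18]
#13 0x48→b18/s2 VC-HIT; vc=[38,31,10]
#14 0x29→b10/s2 VC-HIT; vc=[38,31,18]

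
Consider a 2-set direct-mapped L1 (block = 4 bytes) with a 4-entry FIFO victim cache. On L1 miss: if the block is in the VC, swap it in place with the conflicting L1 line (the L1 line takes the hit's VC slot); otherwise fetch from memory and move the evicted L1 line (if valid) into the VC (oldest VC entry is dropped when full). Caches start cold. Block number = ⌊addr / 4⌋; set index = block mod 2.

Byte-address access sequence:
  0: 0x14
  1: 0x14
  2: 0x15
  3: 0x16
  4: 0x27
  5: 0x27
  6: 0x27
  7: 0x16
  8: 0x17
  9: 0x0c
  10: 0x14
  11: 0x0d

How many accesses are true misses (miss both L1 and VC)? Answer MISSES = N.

  [0] addr=0x14 blk=5 s=1: MISS | VC []
  [1] addr=0x14 blk=5 s=1: L1-HIT | VC []
  [2] addr=0x15 blk=5 s=1: L1-HIT | VC []
  [3] addr=0x16 blk=5 s=1: L1-HIT | VC []
  [4] addr=0x27 blk=9 s=1: MISS | VC [5]
  [5] addr=0x27 blk=9 s=1: L1-HIT | VC [5]
  [6] addr=0x27 blk=9 s=1: L1-HIT | VC [5]
  [7] addr=0x16 blk=5 s=1: VC-HIT | VC [9]
  [8] addr=0x17 blk=5 s=1: L1-HIT | VC [9]
  [9] addr=0xc blk=3 s=1: MISS | VC [9, 5]
  [10] addr=0x14 blk=5 s=1: VC-HIT | VC [9, 3]
  [11] addr=0xd blk=3 s=1: VC-HIT | VC [9, 5]

MISSES = 3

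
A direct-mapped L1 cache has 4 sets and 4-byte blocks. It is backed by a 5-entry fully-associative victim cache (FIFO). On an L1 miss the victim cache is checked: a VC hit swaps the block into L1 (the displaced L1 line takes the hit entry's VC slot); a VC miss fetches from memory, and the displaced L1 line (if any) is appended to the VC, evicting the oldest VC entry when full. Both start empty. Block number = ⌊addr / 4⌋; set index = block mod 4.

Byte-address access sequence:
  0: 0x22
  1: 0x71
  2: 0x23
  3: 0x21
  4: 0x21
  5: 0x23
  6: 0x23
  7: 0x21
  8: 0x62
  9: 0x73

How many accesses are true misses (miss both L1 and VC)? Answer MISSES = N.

#0 0x22→b8/s0 MISS; vc=[]
#1 0x71→b28/s0 MISS; vc=[8]
#2 0x23→b8/s0 VC-HIT; vc=[28]
#3 0x21→b8/s0 L1-HIT; vc=[28]
#4 0x21→b8/s0 L1-HIT; vc=[28]
#5 0x23→b8/s0 L1-HIT; vc=[28]
#6 0x23→b8/s0 L1-HIT; vc=[28]
#7 0x21→b8/s0 L1-HIT; vc=[28]
#8 0x62→b24/s0 MISS; vc=[28,8]
#9 0x73→b28/s0 VC-HIT; vc=[24,8]

MISSES = 3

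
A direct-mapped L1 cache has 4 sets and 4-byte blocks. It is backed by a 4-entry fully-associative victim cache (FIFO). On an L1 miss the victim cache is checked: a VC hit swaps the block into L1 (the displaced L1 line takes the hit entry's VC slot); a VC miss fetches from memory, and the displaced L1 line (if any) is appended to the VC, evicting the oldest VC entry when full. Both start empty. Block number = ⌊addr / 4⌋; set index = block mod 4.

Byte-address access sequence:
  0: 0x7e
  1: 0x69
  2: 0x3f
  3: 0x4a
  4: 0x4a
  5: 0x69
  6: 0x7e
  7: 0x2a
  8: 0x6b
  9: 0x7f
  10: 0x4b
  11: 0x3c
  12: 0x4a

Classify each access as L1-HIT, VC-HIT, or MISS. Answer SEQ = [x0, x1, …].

#0 0x7e→b31/s3 MISS; vc=[]
#1 0x69→b26/s2 MISS; vc=[]
#2 0x3f→b15/s3 MISS; vc=[31]
#3 0x4a→b18/s2 MISS; vc=[31,26]
#4 0x4a→b18/s2 L1-HIT; vc=[31,26]
#5 0x69→b26/s2 VC-HIT; vc=[31,18]
#6 0x7e→b31/s3 VC-HIT; vc=[15,18]
#7 0x2a→b10/s2 MISS; vc=[15,18,26]
#8 0x6b→b26/s2 VC-HIT; vc=[15,18,10]
#9 0x7f→b31/s3 L1-HIT; vc=[15,18,10]
#10 0x4b→b18/s2 VC-HIT; vc=[15,26,10]
#11 0x3c→b15/s3 VC-HIT; vc=[31,26,10]
#12 0x4a→b18/s2 L1-HIT; vc=[31,26,10]

SEQ = [MISS, MISS, MISS, MISS, L1-HIT, VC-HIT, VC-HIT, MISS, VC-HIT, L1-HIT, VC-HIT, VC-HIT, L1-HIT]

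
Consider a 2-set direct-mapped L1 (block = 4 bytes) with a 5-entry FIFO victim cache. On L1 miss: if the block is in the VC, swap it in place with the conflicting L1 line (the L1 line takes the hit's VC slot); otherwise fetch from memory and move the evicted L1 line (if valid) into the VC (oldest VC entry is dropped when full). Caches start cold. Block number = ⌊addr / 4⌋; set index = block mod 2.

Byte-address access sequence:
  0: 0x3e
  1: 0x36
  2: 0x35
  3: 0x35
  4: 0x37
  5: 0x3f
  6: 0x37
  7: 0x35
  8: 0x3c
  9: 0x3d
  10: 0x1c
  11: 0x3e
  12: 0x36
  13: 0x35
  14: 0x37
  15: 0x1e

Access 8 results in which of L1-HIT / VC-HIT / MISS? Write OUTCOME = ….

0: 0x3e (blk 15, set 1) → MISS  vc=[]
1: 0x36 (blk 13, set 1) → MISS  vc=[15]
2: 0x35 (blk 13, set 1) → L1-HIT  vc=[15]
3: 0x35 (blk 13, set 1) → L1-HIT  vc=[15]
4: 0x37 (blk 13, set 1) → L1-HIT  vc=[15]
5: 0x3f (blk 15, set 1) → VC-HIT  vc=[13]
6: 0x37 (blk 13, set 1) → VC-HIT  vc=[15]
7: 0x35 (blk 13, set 1) → L1-HIT  vc=[15]
8: 0x3c (blk 15, set 1) → VC-HIT  vc=[13]
9: 0x3d (blk 15, set 1) → L1-HIT  vc=[13]
10: 0x1c (blk 7, set 1) → MISS  vc=[13, 15]
11: 0x3e (blk 15, set 1) → VC-HIT  vc=[13, 7]
12: 0x36 (blk 13, set 1) → VC-HIT  vc=[15, 7]
13: 0x35 (blk 13, set 1) → L1-HIT  vc=[15, 7]
14: 0x37 (blk 13, set 1) → L1-HIT  vc=[15, 7]
15: 0x1e (blk 7, set 1) → VC-HIT  vc=[15, 13]

OUTCOME = VC-HIT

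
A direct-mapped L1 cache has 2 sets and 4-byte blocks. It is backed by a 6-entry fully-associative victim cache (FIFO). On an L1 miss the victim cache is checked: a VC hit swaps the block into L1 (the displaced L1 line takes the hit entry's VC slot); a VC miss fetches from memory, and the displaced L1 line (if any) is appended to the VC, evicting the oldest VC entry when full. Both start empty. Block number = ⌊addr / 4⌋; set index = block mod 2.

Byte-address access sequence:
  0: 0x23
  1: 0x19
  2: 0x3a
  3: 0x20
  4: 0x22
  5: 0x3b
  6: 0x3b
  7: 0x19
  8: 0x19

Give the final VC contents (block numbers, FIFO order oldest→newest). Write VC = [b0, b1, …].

  [0] addr=0x23 blk=8 s=0: MISS | VC []
  [1] addr=0x19 blk=6 s=0: MISS | VC [8]
  [2] addr=0x3a blk=14 s=0: MISS | VC [8, 6]
  [3] addr=0x20 blk=8 s=0: VC-HIT | VC [14, 6]
  [4] addr=0x22 blk=8 s=0: L1-HIT | VC [14, 6]
  [5] addr=0x3b blk=14 s=0: VC-HIT | VC [8, 6]
  [6] addr=0x3b blk=14 s=0: L1-HIT | VC [8, 6]
  [7] addr=0x19 blk=6 s=0: VC-HIT | VC [8, 14]
  [8] addr=0x19 blk=6 s=0: L1-HIT | VC [8, 14]

VC = [8, 14]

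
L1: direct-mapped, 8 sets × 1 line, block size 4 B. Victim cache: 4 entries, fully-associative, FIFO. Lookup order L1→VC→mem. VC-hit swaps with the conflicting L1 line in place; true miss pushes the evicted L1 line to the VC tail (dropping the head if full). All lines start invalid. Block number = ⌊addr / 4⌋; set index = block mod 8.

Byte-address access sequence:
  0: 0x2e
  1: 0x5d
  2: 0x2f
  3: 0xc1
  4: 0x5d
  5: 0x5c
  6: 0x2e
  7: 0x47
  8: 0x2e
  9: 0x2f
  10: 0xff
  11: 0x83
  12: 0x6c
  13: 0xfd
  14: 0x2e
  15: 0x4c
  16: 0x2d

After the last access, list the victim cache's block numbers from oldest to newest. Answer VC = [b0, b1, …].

VC = [23, 48, 27, 19]

0: 0x2e (blk 11, set 3) → MISS  vc=[]
1: 0x5d (blk 23, set 7) → MISS  vc=[]
2: 0x2f (blk 11, set 3) → L1-HIT  vc=[]
3: 0xc1 (blk 48, set 0) → MISS  vc=[]
4: 0x5d (blk 23, set 7) → L1-HIT  vc=[]
5: 0x5c (blk 23, set 7) → L1-HIT  vc=[]
6: 0x2e (blk 11, set 3) → L1-HIT  vc=[]
7: 0x47 (blk 17, set 1) → MISS  vc=[]
8: 0x2e (blk 11, set 3) → L1-HIT  vc=[]
9: 0x2f (blk 11, set 3) → L1-HIT  vc=[]
10: 0xff (blk 63, set 7) → MISS  vc=[23]
11: 0x83 (blk 32, set 0) → MISS  vc=[23, 48]
12: 0x6c (blk 27, set 3) → MISS  vc=[23, 48, 11]
13: 0xfd (blk 63, set 7) → L1-HIT  vc=[23, 48, 11]
14: 0x2e (blk 11, set 3) → VC-HIT  vc=[23, 48, 27]
15: 0x4c (blk 19, set 3) → MISS  vc=[23, 48, 27, 11]
16: 0x2d (blk 11, set 3) → VC-HIT  vc=[23, 48, 27, 19]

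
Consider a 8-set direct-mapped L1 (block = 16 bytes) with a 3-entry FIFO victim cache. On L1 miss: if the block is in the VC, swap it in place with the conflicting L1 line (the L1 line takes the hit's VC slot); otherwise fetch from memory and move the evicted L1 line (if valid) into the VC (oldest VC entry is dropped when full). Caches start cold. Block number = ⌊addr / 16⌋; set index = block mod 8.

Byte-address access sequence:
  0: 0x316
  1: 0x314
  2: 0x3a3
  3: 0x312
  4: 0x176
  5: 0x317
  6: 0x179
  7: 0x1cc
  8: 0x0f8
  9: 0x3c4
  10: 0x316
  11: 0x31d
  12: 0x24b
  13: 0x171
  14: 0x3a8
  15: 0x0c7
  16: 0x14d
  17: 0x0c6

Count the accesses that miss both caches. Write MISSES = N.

0: 0x316 (blk 49, set 1) → MISS  vc=[]
1: 0x314 (blk 49, set 1) → L1-HIT  vc=[]
2: 0x3a3 (blk 58, set 2) → MISS  vc=[]
3: 0x312 (blk 49, set 1) → L1-HIT  vc=[]
4: 0x176 (blk 23, set 7) → MISS  vc=[]
5: 0x317 (blk 49, set 1) → L1-HIT  vc=[]
6: 0x179 (blk 23, set 7) → L1-HIT  vc=[]
7: 0x1cc (blk 28, set 4) → MISS  vc=[]
8: 0xf8 (blk 15, set 7) → MISS  vc=[23]
9: 0x3c4 (blk 60, set 4) → MISS  vc=[23, 28]
10: 0x316 (blk 49, set 1) → L1-HIT  vc=[23, 28]
11: 0x31d (blk 49, set 1) → L1-HIT  vc=[23, 28]
12: 0x24b (blk 36, set 4) → MISS  vc=[23, 28, 60]
13: 0x171 (blk 23, set 7) → VC-HIT  vc=[15, 28, 60]
14: 0x3a8 (blk 58, set 2) → L1-HIT  vc=[15, 28, 60]
15: 0xc7 (blk 12, set 4) → MISS  vc=[28, 60, 36]
16: 0x14d (blk 20, set 4) → MISS  vc=[60, 36, 12]
17: 0xc6 (blk 12, set 4) → VC-HIT  vc=[60, 36, 20]

MISSES = 9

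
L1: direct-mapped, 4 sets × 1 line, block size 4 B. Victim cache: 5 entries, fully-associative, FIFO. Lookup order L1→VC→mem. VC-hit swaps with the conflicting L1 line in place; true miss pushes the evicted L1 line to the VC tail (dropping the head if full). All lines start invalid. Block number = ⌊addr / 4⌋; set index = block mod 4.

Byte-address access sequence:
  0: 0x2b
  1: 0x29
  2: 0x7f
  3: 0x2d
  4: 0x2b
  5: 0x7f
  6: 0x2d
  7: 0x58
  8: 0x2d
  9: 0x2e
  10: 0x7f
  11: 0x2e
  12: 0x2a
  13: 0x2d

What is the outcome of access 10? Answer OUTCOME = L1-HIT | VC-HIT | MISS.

OUTCOME = VC-HIT

#0 0x2b→b10/s2 MISS; vc=[]
#1 0x29→b10/s2 L1-HIT; vc=[]
#2 0x7f→b31/s3 MISS; vc=[]
#3 0x2d→b11/s3 MISS; vc=[31]
#4 0x2b→b10/s2 L1-HIT; vc=[31]
#5 0x7f→b31/s3 VC-HIT; vc=[11]
#6 0x2d→b11/s3 VC-HIT; vc=[31]
#7 0x58→b22/s2 MISS; vc=[31,10]
#8 0x2d→b11/s3 L1-HIT; vc=[31,10]
#9 0x2e→b11/s3 L1-HIT; vc=[31,10]
#10 0x7f→b31/s3 VC-HIT; vc=[11,10]
#11 0x2e→b11/s3 VC-HIT; vc=[31,10]
#12 0x2a→b10/s2 VC-HIT; vc=[31,22]
#13 0x2d→b11/s3 L1-HIT; vc=[31,22]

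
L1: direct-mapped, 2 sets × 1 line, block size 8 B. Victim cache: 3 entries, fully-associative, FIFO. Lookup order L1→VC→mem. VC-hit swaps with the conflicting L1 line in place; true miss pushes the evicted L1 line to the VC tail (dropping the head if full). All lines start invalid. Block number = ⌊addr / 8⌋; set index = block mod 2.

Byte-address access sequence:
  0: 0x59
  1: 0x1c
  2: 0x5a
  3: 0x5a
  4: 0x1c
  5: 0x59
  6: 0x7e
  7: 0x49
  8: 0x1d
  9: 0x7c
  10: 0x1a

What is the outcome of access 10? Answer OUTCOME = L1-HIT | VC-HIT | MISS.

  [0] addr=0x59 blk=11 s=1: MISS | VC []
  [1] addr=0x1c blk=3 s=1: MISS | VC [11]
  [2] addr=0x5a blk=11 s=1: VC-HIT | VC [3]
  [3] addr=0x5a blk=11 s=1: L1-HIT | VC [3]
  [4] addr=0x1c blk=3 s=1: VC-HIT | VC [11]
  [5] addr=0x59 blk=11 s=1: VC-HIT | VC [3]
  [6] addr=0x7e blk=15 s=1: MISS | VC [3, 11]
  [7] addr=0x49 blk=9 s=1: MISS | VC [3, 11, 15]
  [8] addr=0x1d blk=3 s=1: VC-HIT | VC [9, 11, 15]
  [9] addr=0x7c blk=15 s=1: VC-HIT | VC [9, 11, 3]
  [10] addr=0x1a blk=3 s=1: VC-HIT | VC [9, 11, 15]

OUTCOME = VC-HIT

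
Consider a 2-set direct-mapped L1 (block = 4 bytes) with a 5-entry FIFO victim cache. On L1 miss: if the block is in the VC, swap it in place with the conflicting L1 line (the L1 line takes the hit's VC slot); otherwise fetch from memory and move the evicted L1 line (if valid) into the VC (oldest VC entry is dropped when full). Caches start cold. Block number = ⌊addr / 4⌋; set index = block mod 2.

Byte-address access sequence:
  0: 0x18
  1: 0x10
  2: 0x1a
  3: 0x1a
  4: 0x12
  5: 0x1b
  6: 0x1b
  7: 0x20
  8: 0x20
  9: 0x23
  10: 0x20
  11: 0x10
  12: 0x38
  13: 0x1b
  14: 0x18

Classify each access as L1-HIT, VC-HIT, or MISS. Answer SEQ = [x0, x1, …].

#0 0x18→b6/s0 MISS; vc=[]
#1 0x10→b4/s0 MISS; vc=[6]
#2 0x1a→b6/s0 VC-HIT; vc=[4]
#3 0x1a→b6/s0 L1-HIT; vc=[4]
#4 0x12→b4/s0 VC-HIT; vc=[6]
#5 0x1b→b6/s0 VC-HIT; vc=[4]
#6 0x1b→b6/s0 L1-HIT; vc=[4]
#7 0x20→b8/s0 MISS; vc=[4,6]
#8 0x20→b8/s0 L1-HIT; vc=[4,6]
#9 0x23→b8/s0 L1-HIT; vc=[4,6]
#10 0x20→b8/s0 L1-HIT; vc=[4,6]
#11 0x10→b4/s0 VC-HIT; vc=[8,6]
#12 0x38→b14/s0 MISS; vc=[8,6,4]
#13 0x1b→b6/s0 VC-HIT; vc=[8,14,4]
#14 0x18→b6/s0 L1-HIT; vc=[8,14,4]

SEQ = [MISS, MISS, VC-HIT, L1-HIT, VC-HIT, VC-HIT, L1-HIT, MISS, L1-HIT, L1-HIT, L1-HIT, VC-HIT, MISS, VC-HIT, L1-HIT]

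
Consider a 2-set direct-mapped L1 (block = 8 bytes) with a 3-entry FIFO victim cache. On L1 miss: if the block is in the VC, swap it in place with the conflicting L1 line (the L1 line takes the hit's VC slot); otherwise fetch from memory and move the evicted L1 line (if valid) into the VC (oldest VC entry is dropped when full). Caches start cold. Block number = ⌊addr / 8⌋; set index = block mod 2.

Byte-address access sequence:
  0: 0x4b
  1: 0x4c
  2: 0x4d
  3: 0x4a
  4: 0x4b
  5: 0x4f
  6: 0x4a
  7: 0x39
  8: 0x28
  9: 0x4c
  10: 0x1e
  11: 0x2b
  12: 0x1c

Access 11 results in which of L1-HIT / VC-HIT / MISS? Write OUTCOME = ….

OUTCOME = VC-HIT

  [0] addr=0x4b blk=9 s=1: MISS | VC []
  [1] addr=0x4c blk=9 s=1: L1-HIT | VC []
  [2] addr=0x4d blk=9 s=1: L1-HIT | VC []
  [3] addr=0x4a blk=9 s=1: L1-HIT | VC []
  [4] addr=0x4b blk=9 s=1: L1-HIT | VC []
  [5] addr=0x4f blk=9 s=1: L1-HIT | VC []
  [6] addr=0x4a blk=9 s=1: L1-HIT | VC []
  [7] addr=0x39 blk=7 s=1: MISS | VC [9]
  [8] addr=0x28 blk=5 s=1: MISS | VC [9, 7]
  [9] addr=0x4c blk=9 s=1: VC-HIT | VC [5, 7]
  [10] addr=0x1e blk=3 s=1: MISS | VC [5, 7, 9]
  [11] addr=0x2b blk=5 s=1: VC-HIT | VC [3, 7, 9]
  [12] addr=0x1c blk=3 s=1: VC-HIT | VC [5, 7, 9]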